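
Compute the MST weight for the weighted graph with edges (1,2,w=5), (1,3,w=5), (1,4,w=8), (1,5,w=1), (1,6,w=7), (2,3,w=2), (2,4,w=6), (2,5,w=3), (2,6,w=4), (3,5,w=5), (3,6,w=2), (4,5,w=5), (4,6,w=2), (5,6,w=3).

Apply Kruskal's algorithm (sort edges by weight, add if no cycle):

Sorted edges by weight:
  (1,5) w=1
  (2,3) w=2
  (3,6) w=2
  (4,6) w=2
  (2,5) w=3
  (5,6) w=3
  (2,6) w=4
  (1,2) w=5
  (1,3) w=5
  (3,5) w=5
  (4,5) w=5
  (2,4) w=6
  (1,6) w=7
  (1,4) w=8

Add edge (1,5) w=1 -- no cycle. Running total: 1
Add edge (2,3) w=2 -- no cycle. Running total: 3
Add edge (3,6) w=2 -- no cycle. Running total: 5
Add edge (4,6) w=2 -- no cycle. Running total: 7
Add edge (2,5) w=3 -- no cycle. Running total: 10

MST edges: (1,5,w=1), (2,3,w=2), (3,6,w=2), (4,6,w=2), (2,5,w=3)
Total MST weight: 1 + 2 + 2 + 2 + 3 = 10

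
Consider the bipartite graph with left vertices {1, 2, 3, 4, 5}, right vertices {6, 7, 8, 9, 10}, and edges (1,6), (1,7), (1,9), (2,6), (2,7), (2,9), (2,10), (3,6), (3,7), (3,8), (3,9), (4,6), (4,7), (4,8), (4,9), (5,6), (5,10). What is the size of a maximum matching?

Step 1: List the neighbors of each left vertex:
  1: 6, 7, 9
  2: 6, 7, 9, 10
  3: 6, 7, 8, 9
  4: 6, 7, 8, 9
  5: 6, 10

Step 2: Greedily match left vertices, then look for augmenting paths:
  Match 1 -- 6
  Match 2 -- 7
  Match 3 -- 8
  Match 4 -- 9
  Match 5 -- 10
  No augmenting path remains.

Step 3: Verify this is maximum:
  Matching size 5 = min(|L|, |R|) = min(5, 5), which is an upper bound, so this matching is maximum.

Maximum matching: {(1,6), (2,7), (3,8), (4,9), (5,10)}
Size: 5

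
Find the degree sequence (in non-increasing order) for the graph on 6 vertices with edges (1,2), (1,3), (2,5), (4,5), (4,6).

Step 1: Count edges incident to each vertex:
  deg(1) = 2 (neighbors: 2, 3)
  deg(2) = 2 (neighbors: 1, 5)
  deg(3) = 1 (neighbors: 1)
  deg(4) = 2 (neighbors: 5, 6)
  deg(5) = 2 (neighbors: 2, 4)
  deg(6) = 1 (neighbors: 4)

Step 2: Sort degrees in non-increasing order:
  Degrees: [2, 2, 1, 2, 2, 1] -> sorted: [2, 2, 2, 2, 1, 1]

Degree sequence: [2, 2, 2, 2, 1, 1]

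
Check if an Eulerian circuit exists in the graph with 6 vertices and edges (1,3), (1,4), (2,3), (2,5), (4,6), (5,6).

Step 1: Find the degree of each vertex:
  deg(1) = 2
  deg(2) = 2
  deg(3) = 2
  deg(4) = 2
  deg(5) = 2
  deg(6) = 2

Step 2: Count vertices with odd degree:
  All vertices have even degree (0 odd-degree vertices)

Step 3: Apply Euler's theorem:
  - Eulerian circuit exists iff graph is connected and all vertices have even degree
  - Eulerian path exists iff graph is connected and has 0 or 2 odd-degree vertices

Graph is connected with 0 odd-degree vertices.
Both Eulerian circuit and Eulerian path exist.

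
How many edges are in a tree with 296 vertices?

A tree on n vertices always has exactly n - 1 edges.
For n = 296: edges = 296 - 1 = 295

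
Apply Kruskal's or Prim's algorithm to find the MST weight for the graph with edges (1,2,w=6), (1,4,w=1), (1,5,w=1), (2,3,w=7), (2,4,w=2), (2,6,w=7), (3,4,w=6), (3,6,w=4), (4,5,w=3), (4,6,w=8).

Apply Kruskal's algorithm (sort edges by weight, add if no cycle):

Sorted edges by weight:
  (1,5) w=1
  (1,4) w=1
  (2,4) w=2
  (4,5) w=3
  (3,6) w=4
  (1,2) w=6
  (3,4) w=6
  (2,3) w=7
  (2,6) w=7
  (4,6) w=8

Add edge (1,5) w=1 -- no cycle. Running total: 1
Add edge (1,4) w=1 -- no cycle. Running total: 2
Add edge (2,4) w=2 -- no cycle. Running total: 4
Skip edge (4,5) w=3 -- would create cycle
Add edge (3,6) w=4 -- no cycle. Running total: 8
Skip edge (1,2) w=6 -- would create cycle
Add edge (3,4) w=6 -- no cycle. Running total: 14

MST edges: (1,5,w=1), (1,4,w=1), (2,4,w=2), (3,6,w=4), (3,4,w=6)
Total MST weight: 1 + 1 + 2 + 4 + 6 = 14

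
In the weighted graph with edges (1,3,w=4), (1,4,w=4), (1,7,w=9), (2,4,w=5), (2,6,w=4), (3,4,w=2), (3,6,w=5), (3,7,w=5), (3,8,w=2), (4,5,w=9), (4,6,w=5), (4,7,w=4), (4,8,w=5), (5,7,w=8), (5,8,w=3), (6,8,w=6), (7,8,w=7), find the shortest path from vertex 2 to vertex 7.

Step 1: Build adjacency list with weights:
  1: 3(w=4), 4(w=4), 7(w=9)
  2: 4(w=5), 6(w=4)
  3: 1(w=4), 4(w=2), 6(w=5), 7(w=5), 8(w=2)
  4: 1(w=4), 2(w=5), 3(w=2), 5(w=9), 6(w=5), 7(w=4), 8(w=5)
  5: 4(w=9), 7(w=8), 8(w=3)
  6: 2(w=4), 3(w=5), 4(w=5), 8(w=6)
  7: 1(w=9), 3(w=5), 4(w=4), 5(w=8), 8(w=7)
  8: 3(w=2), 4(w=5), 5(w=3), 6(w=6), 7(w=7)

Step 2: Apply Dijkstra's algorithm from vertex 2:
  Visit vertex 2 (distance=0)
    Update dist[4] = 5
    Update dist[6] = 4
  Visit vertex 6 (distance=4)
    Update dist[3] = 9
    Update dist[8] = 10
  Visit vertex 4 (distance=5)
    Update dist[1] = 9
    Update dist[3] = 7
    Update dist[5] = 14
    Update dist[7] = 9
  Visit vertex 3 (distance=7)
    Update dist[8] = 9
  Visit vertex 1 (distance=9)
  Visit vertex 7 (distance=9)

Step 3: Shortest path: 2 -> 4 -> 7
Total weight: 5 + 4 = 9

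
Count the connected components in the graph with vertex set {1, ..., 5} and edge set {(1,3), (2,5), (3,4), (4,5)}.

Step 1: Build adjacency list from edges:
  1: 3
  2: 5
  3: 1, 4
  4: 3, 5
  5: 2, 4

Step 2: Run BFS/DFS from vertex 1:
  Visited: {1, 3, 4, 5, 2}
  Reached 5 of 5 vertices

Step 3: All 5 vertices reached from vertex 1, so the graph is connected.
Number of connected components: 1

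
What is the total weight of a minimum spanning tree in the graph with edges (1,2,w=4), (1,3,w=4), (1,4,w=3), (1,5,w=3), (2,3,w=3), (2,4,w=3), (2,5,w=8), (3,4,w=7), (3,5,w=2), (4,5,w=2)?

Apply Kruskal's algorithm (sort edges by weight, add if no cycle):

Sorted edges by weight:
  (3,5) w=2
  (4,5) w=2
  (1,4) w=3
  (1,5) w=3
  (2,3) w=3
  (2,4) w=3
  (1,3) w=4
  (1,2) w=4
  (3,4) w=7
  (2,5) w=8

Add edge (3,5) w=2 -- no cycle. Running total: 2
Add edge (4,5) w=2 -- no cycle. Running total: 4
Add edge (1,4) w=3 -- no cycle. Running total: 7
Skip edge (1,5) w=3 -- would create cycle
Add edge (2,3) w=3 -- no cycle. Running total: 10

MST edges: (3,5,w=2), (4,5,w=2), (1,4,w=3), (2,3,w=3)
Total MST weight: 2 + 2 + 3 + 3 = 10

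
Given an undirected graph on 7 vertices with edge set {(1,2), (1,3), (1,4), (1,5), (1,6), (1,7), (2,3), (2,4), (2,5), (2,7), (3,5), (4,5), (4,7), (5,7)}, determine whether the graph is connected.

Step 1: Build adjacency list from edges:
  1: 2, 3, 4, 5, 6, 7
  2: 1, 3, 4, 5, 7
  3: 1, 2, 5
  4: 1, 2, 5, 7
  5: 1, 2, 3, 4, 7
  6: 1
  7: 1, 2, 4, 5

Step 2: Run BFS/DFS from vertex 1:
  Visited: {1, 2, 3, 4, 5, 6, 7}
  Reached 7 of 7 vertices

Step 3: All 7 vertices reached from vertex 1, so the graph is connected.
Answer: Yes, the graph is connected.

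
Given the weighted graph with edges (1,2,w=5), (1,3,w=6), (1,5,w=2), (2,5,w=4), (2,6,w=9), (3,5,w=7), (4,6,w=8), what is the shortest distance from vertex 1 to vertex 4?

Step 1: Build adjacency list with weights:
  1: 2(w=5), 3(w=6), 5(w=2)
  2: 1(w=5), 5(w=4), 6(w=9)
  3: 1(w=6), 5(w=7)
  4: 6(w=8)
  5: 1(w=2), 2(w=4), 3(w=7)
  6: 2(w=9), 4(w=8)

Step 2: Apply Dijkstra's algorithm from vertex 1:
  Visit vertex 1 (distance=0)
    Update dist[2] = 5
    Update dist[3] = 6
    Update dist[5] = 2
  Visit vertex 5 (distance=2)
  Visit vertex 2 (distance=5)
    Update dist[6] = 14
  Visit vertex 3 (distance=6)
  Visit vertex 6 (distance=14)
    Update dist[4] = 22
  Visit vertex 4 (distance=22)

Step 3: Shortest path: 1 -> 2 -> 6 -> 4
Total weight: 5 + 9 + 8 = 22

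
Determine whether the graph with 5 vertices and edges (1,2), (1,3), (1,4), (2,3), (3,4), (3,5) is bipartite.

Step 1: Attempt 2-coloring using BFS:
  Start at vertex 1, assign color 0
  Color vertex 2 with color 1 (neighbor of 1)
  Color vertex 3 with color 1 (neighbor of 1)
  Color vertex 4 with color 1 (neighbor of 1)

Step 2: Conflict found! Vertices 2 and 3 are adjacent but have the same color.
This means the graph contains an odd cycle.

The graph is NOT bipartite.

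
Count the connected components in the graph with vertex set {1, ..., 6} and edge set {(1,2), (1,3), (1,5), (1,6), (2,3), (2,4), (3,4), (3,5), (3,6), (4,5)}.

Step 1: Build adjacency list from edges:
  1: 2, 3, 5, 6
  2: 1, 3, 4
  3: 1, 2, 4, 5, 6
  4: 2, 3, 5
  5: 1, 3, 4
  6: 1, 3

Step 2: Run BFS/DFS from vertex 1:
  Visited: {1, 2, 3, 5, 6, 4}
  Reached 6 of 6 vertices

Step 3: All 6 vertices reached from vertex 1, so the graph is connected.
Number of connected components: 1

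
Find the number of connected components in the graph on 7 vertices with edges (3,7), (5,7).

Step 1: Build adjacency list from edges:
  1: (none)
  2: (none)
  3: 7
  4: (none)
  5: 7
  6: (none)
  7: 3, 5

Step 2: Run BFS/DFS from vertex 1:
  Visited: {1}
  Reached 1 of 7 vertices

Step 3: Only 1 of 7 vertices reached. Graph is disconnected.
Connected components: {1}, {2}, {3, 5, 7}, {4}, {6}
Number of connected components: 5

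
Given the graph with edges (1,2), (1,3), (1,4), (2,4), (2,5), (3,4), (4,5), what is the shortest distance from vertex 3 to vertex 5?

Step 1: Build adjacency list:
  1: 2, 3, 4
  2: 1, 4, 5
  3: 1, 4
  4: 1, 2, 3, 5
  5: 2, 4

Step 2: BFS from vertex 3 to find shortest path to 5:
  vertex 1 reached at distance 1
  vertex 4 reached at distance 1
  vertex 2 reached at distance 2
  vertex 5 reached at distance 2

Step 3: Shortest path: 3 -> 4 -> 5
Path length: 2 edges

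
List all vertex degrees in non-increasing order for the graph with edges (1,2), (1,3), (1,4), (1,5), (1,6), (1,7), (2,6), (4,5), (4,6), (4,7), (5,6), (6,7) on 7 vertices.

Step 1: Count edges incident to each vertex:
  deg(1) = 6 (neighbors: 2, 3, 4, 5, 6, 7)
  deg(2) = 2 (neighbors: 1, 6)
  deg(3) = 1 (neighbors: 1)
  deg(4) = 4 (neighbors: 1, 5, 6, 7)
  deg(5) = 3 (neighbors: 1, 4, 6)
  deg(6) = 5 (neighbors: 1, 2, 4, 5, 7)
  deg(7) = 3 (neighbors: 1, 4, 6)

Step 2: Sort degrees in non-increasing order:
  Degrees: [6, 2, 1, 4, 3, 5, 3] -> sorted: [6, 5, 4, 3, 3, 2, 1]

Degree sequence: [6, 5, 4, 3, 3, 2, 1]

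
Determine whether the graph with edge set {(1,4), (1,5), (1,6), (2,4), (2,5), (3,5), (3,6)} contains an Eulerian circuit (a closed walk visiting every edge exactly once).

Step 1: Find the degree of each vertex:
  deg(1) = 3
  deg(2) = 2
  deg(3) = 2
  deg(4) = 2
  deg(5) = 3
  deg(6) = 2

Step 2: Count vertices with odd degree:
  Odd-degree vertices: 1, 5 (2 total)

Step 3: Apply Euler's theorem:
  - Eulerian circuit exists iff graph is connected and all vertices have even degree
  - Eulerian path exists iff graph is connected and has 0 or 2 odd-degree vertices

Graph is connected with exactly 2 odd-degree vertices (1, 5).
Eulerian path exists (starting and ending at the odd-degree vertices), but no Eulerian circuit.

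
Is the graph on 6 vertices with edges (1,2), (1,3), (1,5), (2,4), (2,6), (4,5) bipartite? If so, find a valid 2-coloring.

Step 1: Attempt 2-coloring using BFS:
  Start at vertex 1, assign color 0
  Color vertex 2 with color 1 (neighbor of 1)
  Color vertex 3 with color 1 (neighbor of 1)
  Color vertex 5 with color 1 (neighbor of 1)
  Color vertex 4 with color 0 (neighbor of 2)
  Color vertex 6 with color 0 (neighbor of 2)

Step 2: 2-coloring succeeded. No conflicts found.
  Set A (color 0): {1, 4, 6}
  Set B (color 1): {2, 3, 5}

The graph is bipartite with partition {1, 4, 6}, {2, 3, 5}.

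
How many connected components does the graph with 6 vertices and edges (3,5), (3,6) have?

Step 1: Build adjacency list from edges:
  1: (none)
  2: (none)
  3: 5, 6
  4: (none)
  5: 3
  6: 3

Step 2: Run BFS/DFS from vertex 1:
  Visited: {1}
  Reached 1 of 6 vertices

Step 3: Only 1 of 6 vertices reached. Graph is disconnected.
Connected components: {1}, {2}, {3, 5, 6}, {4}
Number of connected components: 4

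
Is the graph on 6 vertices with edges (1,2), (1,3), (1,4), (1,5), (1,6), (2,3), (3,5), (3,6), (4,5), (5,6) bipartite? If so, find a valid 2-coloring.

Step 1: Attempt 2-coloring using BFS:
  Start at vertex 1, assign color 0
  Color vertex 2 with color 1 (neighbor of 1)
  Color vertex 3 with color 1 (neighbor of 1)
  Color vertex 4 with color 1 (neighbor of 1)
  Color vertex 5 with color 1 (neighbor of 1)
  Color vertex 6 with color 1 (neighbor of 1)

Step 2: Conflict found! Vertices 2 and 3 are adjacent but have the same color.
This means the graph contains an odd cycle.

The graph is NOT bipartite.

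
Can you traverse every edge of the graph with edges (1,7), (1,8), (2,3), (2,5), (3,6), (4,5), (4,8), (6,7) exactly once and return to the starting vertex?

Step 1: Find the degree of each vertex:
  deg(1) = 2
  deg(2) = 2
  deg(3) = 2
  deg(4) = 2
  deg(5) = 2
  deg(6) = 2
  deg(7) = 2
  deg(8) = 2

Step 2: Count vertices with odd degree:
  All vertices have even degree (0 odd-degree vertices)

Step 3: Apply Euler's theorem:
  - Eulerian circuit exists iff graph is connected and all vertices have even degree
  - Eulerian path exists iff graph is connected and has 0 or 2 odd-degree vertices

Graph is connected with 0 odd-degree vertices.
Both Eulerian circuit and Eulerian path exist.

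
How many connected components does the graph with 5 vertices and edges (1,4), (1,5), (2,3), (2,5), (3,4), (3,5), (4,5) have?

Step 1: Build adjacency list from edges:
  1: 4, 5
  2: 3, 5
  3: 2, 4, 5
  4: 1, 3, 5
  5: 1, 2, 3, 4

Step 2: Run BFS/DFS from vertex 1:
  Visited: {1, 4, 5, 3, 2}
  Reached 5 of 5 vertices

Step 3: All 5 vertices reached from vertex 1, so the graph is connected.
Number of connected components: 1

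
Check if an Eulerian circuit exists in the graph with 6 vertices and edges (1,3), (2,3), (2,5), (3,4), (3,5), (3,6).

Step 1: Find the degree of each vertex:
  deg(1) = 1
  deg(2) = 2
  deg(3) = 5
  deg(4) = 1
  deg(5) = 2
  deg(6) = 1

Step 2: Count vertices with odd degree:
  Odd-degree vertices: 1, 3, 4, 6 (4 total)

Step 3: Apply Euler's theorem:
  - Eulerian circuit exists iff graph is connected and all vertices have even degree
  - Eulerian path exists iff graph is connected and has 0 or 2 odd-degree vertices

Graph has 4 odd-degree vertices (need 0 or 2).
Neither Eulerian path nor Eulerian circuit exists.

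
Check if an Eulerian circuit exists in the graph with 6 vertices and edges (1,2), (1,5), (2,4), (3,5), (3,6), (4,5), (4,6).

Step 1: Find the degree of each vertex:
  deg(1) = 2
  deg(2) = 2
  deg(3) = 2
  deg(4) = 3
  deg(5) = 3
  deg(6) = 2

Step 2: Count vertices with odd degree:
  Odd-degree vertices: 4, 5 (2 total)

Step 3: Apply Euler's theorem:
  - Eulerian circuit exists iff graph is connected and all vertices have even degree
  - Eulerian path exists iff graph is connected and has 0 or 2 odd-degree vertices

Graph is connected with exactly 2 odd-degree vertices (4, 5).
Eulerian path exists (starting and ending at the odd-degree vertices), but no Eulerian circuit.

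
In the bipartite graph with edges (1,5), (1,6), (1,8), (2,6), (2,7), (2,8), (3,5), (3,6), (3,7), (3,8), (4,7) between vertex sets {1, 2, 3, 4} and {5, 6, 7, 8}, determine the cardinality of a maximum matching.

Step 1: List the neighbors of each left vertex:
  1: 5, 6, 8
  2: 6, 7, 8
  3: 5, 6, 7, 8
  4: 7

Step 2: Greedily match left vertices, then look for augmenting paths:
  Match 1 -- 5
  Match 2 -- 6
  Match 3 -- 8
  Match 4 -- 7
  No augmenting path remains.

Step 3: Verify this is maximum:
  Matching size 4 = min(|L|, |R|) = min(4, 4), which is an upper bound, so this matching is maximum.

Maximum matching: {(1,5), (2,6), (3,8), (4,7)}
Size: 4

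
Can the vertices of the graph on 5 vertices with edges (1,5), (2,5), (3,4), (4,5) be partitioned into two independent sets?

Step 1: Attempt 2-coloring using BFS:
  Start at vertex 1, assign color 0
  Color vertex 5 with color 1 (neighbor of 1)
  Color vertex 2 with color 0 (neighbor of 5)
  Color vertex 4 with color 0 (neighbor of 5)
  Color vertex 3 with color 1 (neighbor of 4)

Step 2: 2-coloring succeeded. No conflicts found.
  Set A (color 0): {1, 2, 4}
  Set B (color 1): {3, 5}

The graph is bipartite with partition {1, 2, 4}, {3, 5}.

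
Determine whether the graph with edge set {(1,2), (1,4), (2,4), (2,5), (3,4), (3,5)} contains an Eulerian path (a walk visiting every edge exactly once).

Step 1: Find the degree of each vertex:
  deg(1) = 2
  deg(2) = 3
  deg(3) = 2
  deg(4) = 3
  deg(5) = 2

Step 2: Count vertices with odd degree:
  Odd-degree vertices: 2, 4 (2 total)

Step 3: Apply Euler's theorem:
  - Eulerian circuit exists iff graph is connected and all vertices have even degree
  - Eulerian path exists iff graph is connected and has 0 or 2 odd-degree vertices

Graph is connected with exactly 2 odd-degree vertices (2, 4).
Eulerian path exists (starting and ending at the odd-degree vertices), but no Eulerian circuit.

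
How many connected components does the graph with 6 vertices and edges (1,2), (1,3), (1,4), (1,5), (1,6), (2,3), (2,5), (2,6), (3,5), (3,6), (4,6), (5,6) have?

Step 1: Build adjacency list from edges:
  1: 2, 3, 4, 5, 6
  2: 1, 3, 5, 6
  3: 1, 2, 5, 6
  4: 1, 6
  5: 1, 2, 3, 6
  6: 1, 2, 3, 4, 5

Step 2: Run BFS/DFS from vertex 1:
  Visited: {1, 2, 3, 4, 5, 6}
  Reached 6 of 6 vertices

Step 3: All 6 vertices reached from vertex 1, so the graph is connected.
Number of connected components: 1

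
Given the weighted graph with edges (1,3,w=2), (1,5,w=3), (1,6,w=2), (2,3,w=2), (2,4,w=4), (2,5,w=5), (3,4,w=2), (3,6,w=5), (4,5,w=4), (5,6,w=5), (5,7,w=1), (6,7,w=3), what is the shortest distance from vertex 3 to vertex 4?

Step 1: Build adjacency list with weights:
  1: 3(w=2), 5(w=3), 6(w=2)
  2: 3(w=2), 4(w=4), 5(w=5)
  3: 1(w=2), 2(w=2), 4(w=2), 6(w=5)
  4: 2(w=4), 3(w=2), 5(w=4)
  5: 1(w=3), 2(w=5), 4(w=4), 6(w=5), 7(w=1)
  6: 1(w=2), 3(w=5), 5(w=5), 7(w=3)
  7: 5(w=1), 6(w=3)

Step 2: Apply Dijkstra's algorithm from vertex 3:
  Visit vertex 3 (distance=0)
    Update dist[1] = 2
    Update dist[2] = 2
    Update dist[4] = 2
    Update dist[6] = 5
  Visit vertex 1 (distance=2)
    Update dist[5] = 5
    Update dist[6] = 4
  Visit vertex 2 (distance=2)
  Visit vertex 4 (distance=2)

Step 3: Shortest path: 3 -> 4
Total weight: 2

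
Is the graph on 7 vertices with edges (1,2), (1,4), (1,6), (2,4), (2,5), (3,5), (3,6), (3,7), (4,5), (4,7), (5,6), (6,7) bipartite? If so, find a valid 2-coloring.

Step 1: Attempt 2-coloring using BFS:
  Start at vertex 1, assign color 0
  Color vertex 2 with color 1 (neighbor of 1)
  Color vertex 4 with color 1 (neighbor of 1)
  Color vertex 6 with color 1 (neighbor of 1)

Step 2: Conflict found! Vertices 2 and 4 are adjacent but have the same color.
This means the graph contains an odd cycle.

The graph is NOT bipartite.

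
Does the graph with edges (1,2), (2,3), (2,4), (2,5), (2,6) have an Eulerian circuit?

Step 1: Find the degree of each vertex:
  deg(1) = 1
  deg(2) = 5
  deg(3) = 1
  deg(4) = 1
  deg(5) = 1
  deg(6) = 1

Step 2: Count vertices with odd degree:
  Odd-degree vertices: 1, 2, 3, 4, 5, 6 (6 total)

Step 3: Apply Euler's theorem:
  - Eulerian circuit exists iff graph is connected and all vertices have even degree
  - Eulerian path exists iff graph is connected and has 0 or 2 odd-degree vertices

Graph has 6 odd-degree vertices (need 0 or 2).
Neither Eulerian path nor Eulerian circuit exists.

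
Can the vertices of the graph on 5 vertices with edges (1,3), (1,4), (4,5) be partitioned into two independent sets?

Step 1: Attempt 2-coloring using BFS:
  Start at vertex 1, assign color 0
  Color vertex 3 with color 1 (neighbor of 1)
  Color vertex 4 with color 1 (neighbor of 1)
  Color vertex 5 with color 0 (neighbor of 4)
  Start new component at vertex 2, assign color 0

Step 2: 2-coloring succeeded. No conflicts found.
  Set A (color 0): {1, 2, 5}
  Set B (color 1): {3, 4}

The graph is bipartite with partition {1, 2, 5}, {3, 4}.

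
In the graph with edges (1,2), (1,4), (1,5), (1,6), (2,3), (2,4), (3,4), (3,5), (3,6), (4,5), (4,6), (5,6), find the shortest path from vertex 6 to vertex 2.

Step 1: Build adjacency list:
  1: 2, 4, 5, 6
  2: 1, 3, 4
  3: 2, 4, 5, 6
  4: 1, 2, 3, 5, 6
  5: 1, 3, 4, 6
  6: 1, 3, 4, 5

Step 2: BFS from vertex 6 to find shortest path to 2:
  vertex 1 reached at distance 1
  vertex 3 reached at distance 1
  vertex 4 reached at distance 1
  vertex 5 reached at distance 1
  vertex 2 reached at distance 2

Step 3: Shortest path: 6 -> 1 -> 2
Path length: 2 edges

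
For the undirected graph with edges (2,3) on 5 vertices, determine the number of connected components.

Step 1: Build adjacency list from edges:
  1: (none)
  2: 3
  3: 2
  4: (none)
  5: (none)

Step 2: Run BFS/DFS from vertex 1:
  Visited: {1}
  Reached 1 of 5 vertices

Step 3: Only 1 of 5 vertices reached. Graph is disconnected.
Connected components: {1}, {2, 3}, {4}, {5}
Number of connected components: 4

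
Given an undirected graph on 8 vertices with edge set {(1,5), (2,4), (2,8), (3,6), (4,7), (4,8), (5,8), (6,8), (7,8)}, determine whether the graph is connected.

Step 1: Build adjacency list from edges:
  1: 5
  2: 4, 8
  3: 6
  4: 2, 7, 8
  5: 1, 8
  6: 3, 8
  7: 4, 8
  8: 2, 4, 5, 6, 7

Step 2: Run BFS/DFS from vertex 1:
  Visited: {1, 5, 8, 2, 4, 6, 7, 3}
  Reached 8 of 8 vertices

Step 3: All 8 vertices reached from vertex 1, so the graph is connected.
Answer: Yes, the graph is connected.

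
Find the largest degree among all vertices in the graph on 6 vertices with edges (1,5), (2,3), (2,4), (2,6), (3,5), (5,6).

Step 1: Count edges incident to each vertex:
  deg(1) = 1 (neighbors: 5)
  deg(2) = 3 (neighbors: 3, 4, 6)
  deg(3) = 2 (neighbors: 2, 5)
  deg(4) = 1 (neighbors: 2)
  deg(5) = 3 (neighbors: 1, 3, 6)
  deg(6) = 2 (neighbors: 2, 5)

Step 2: Find maximum:
  max(1, 3, 2, 1, 3, 2) = 3 (vertex 2)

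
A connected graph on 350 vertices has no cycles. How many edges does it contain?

A tree on n vertices always has exactly n - 1 edges.
For n = 350: edges = 350 - 1 = 349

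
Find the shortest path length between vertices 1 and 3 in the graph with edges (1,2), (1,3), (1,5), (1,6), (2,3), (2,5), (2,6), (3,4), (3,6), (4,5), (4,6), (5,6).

Step 1: Build adjacency list:
  1: 2, 3, 5, 6
  2: 1, 3, 5, 6
  3: 1, 2, 4, 6
  4: 3, 5, 6
  5: 1, 2, 4, 6
  6: 1, 2, 3, 4, 5

Step 2: BFS from vertex 1 to find shortest path to 3:
  vertex 2 reached at distance 1
  vertex 3 reached at distance 1

Step 3: Shortest path: 1 -> 3
Path length: 1 edge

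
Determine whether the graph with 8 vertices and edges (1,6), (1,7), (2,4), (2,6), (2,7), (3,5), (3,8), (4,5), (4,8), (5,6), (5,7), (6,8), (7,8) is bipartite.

Step 1: Attempt 2-coloring using BFS:
  Start at vertex 1, assign color 0
  Color vertex 6 with color 1 (neighbor of 1)
  Color vertex 7 with color 1 (neighbor of 1)
  Color vertex 2 with color 0 (neighbor of 6)
  Color vertex 5 with color 0 (neighbor of 6)
  Color vertex 8 with color 0 (neighbor of 6)
  Color vertex 4 with color 1 (neighbor of 2)
  Color vertex 3 with color 1 (neighbor of 5)

Step 2: 2-coloring succeeded. No conflicts found.
  Set A (color 0): {1, 2, 5, 8}
  Set B (color 1): {3, 4, 6, 7}

The graph is bipartite with partition {1, 2, 5, 8}, {3, 4, 6, 7}.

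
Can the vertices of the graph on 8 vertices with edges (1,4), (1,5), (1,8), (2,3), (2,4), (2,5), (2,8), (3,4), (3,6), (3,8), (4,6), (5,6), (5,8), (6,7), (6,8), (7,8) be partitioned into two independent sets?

Step 1: Attempt 2-coloring using BFS:
  Start at vertex 1, assign color 0
  Color vertex 4 with color 1 (neighbor of 1)
  Color vertex 5 with color 1 (neighbor of 1)
  Color vertex 8 with color 1 (neighbor of 1)
  Color vertex 2 with color 0 (neighbor of 4)
  Color vertex 3 with color 0 (neighbor of 4)
  Color vertex 6 with color 0 (neighbor of 4)

Step 2: Conflict found! Vertices 5 and 8 are adjacent but have the same color.
This means the graph contains an odd cycle.

The graph is NOT bipartite.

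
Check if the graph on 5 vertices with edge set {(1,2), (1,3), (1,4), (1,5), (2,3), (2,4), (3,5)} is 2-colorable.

Step 1: Attempt 2-coloring using BFS:
  Start at vertex 1, assign color 0
  Color vertex 2 with color 1 (neighbor of 1)
  Color vertex 3 with color 1 (neighbor of 1)
  Color vertex 4 with color 1 (neighbor of 1)
  Color vertex 5 with color 1 (neighbor of 1)

Step 2: Conflict found! Vertices 2 and 3 are adjacent but have the same color.
This means the graph contains an odd cycle.

The graph is NOT bipartite.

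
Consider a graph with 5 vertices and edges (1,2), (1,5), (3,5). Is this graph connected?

Step 1: Build adjacency list from edges:
  1: 2, 5
  2: 1
  3: 5
  4: (none)
  5: 1, 3

Step 2: Run BFS/DFS from vertex 1:
  Visited: {1, 2, 5, 3}
  Reached 4 of 5 vertices

Step 3: Only 4 of 5 vertices reached. Graph is disconnected.
Connected components: {1, 2, 3, 5}, {4}
Answer: No, the graph is not connected (2 components).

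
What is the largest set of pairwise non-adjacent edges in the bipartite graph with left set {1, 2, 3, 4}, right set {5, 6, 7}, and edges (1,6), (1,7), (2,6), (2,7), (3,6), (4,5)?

Step 1: List the neighbors of each left vertex:
  1: 6, 7
  2: 6, 7
  3: 6
  4: 5

Step 2: Greedily match left vertices, then look for augmenting paths:
  Match 1 -- 6
  Match 2 -- 7
  Match 4 -- 5
  No augmenting path remains.

Step 3: Verify this is maximum:
  Matching size 3 = min(|L|, |R|) = min(4, 3), which is an upper bound, so this matching is maximum.

Maximum matching: {(1,6), (2,7), (4,5)}
Size: 3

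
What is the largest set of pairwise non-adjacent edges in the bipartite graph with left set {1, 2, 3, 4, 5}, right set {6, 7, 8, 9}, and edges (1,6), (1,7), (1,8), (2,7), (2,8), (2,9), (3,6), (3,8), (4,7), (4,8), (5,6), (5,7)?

Step 1: List the neighbors of each left vertex:
  1: 6, 7, 8
  2: 7, 8, 9
  3: 6, 8
  4: 7, 8
  5: 6, 7

Step 2: Greedily match left vertices, then look for augmenting paths:
  Match 1 -- 6
  Match 2 -- 9
  Match 3 -- 8
  Match 4 -- 7
  No augmenting path remains.

Step 3: Verify this is maximum:
  Matching size 4 = min(|L|, |R|) = min(5, 4), which is an upper bound, so this matching is maximum.

Maximum matching: {(1,6), (2,9), (3,8), (4,7)}
Size: 4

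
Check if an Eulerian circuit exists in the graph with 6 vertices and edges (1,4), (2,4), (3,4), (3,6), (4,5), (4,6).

Step 1: Find the degree of each vertex:
  deg(1) = 1
  deg(2) = 1
  deg(3) = 2
  deg(4) = 5
  deg(5) = 1
  deg(6) = 2

Step 2: Count vertices with odd degree:
  Odd-degree vertices: 1, 2, 4, 5 (4 total)

Step 3: Apply Euler's theorem:
  - Eulerian circuit exists iff graph is connected and all vertices have even degree
  - Eulerian path exists iff graph is connected and has 0 or 2 odd-degree vertices

Graph has 4 odd-degree vertices (need 0 or 2).
Neither Eulerian path nor Eulerian circuit exists.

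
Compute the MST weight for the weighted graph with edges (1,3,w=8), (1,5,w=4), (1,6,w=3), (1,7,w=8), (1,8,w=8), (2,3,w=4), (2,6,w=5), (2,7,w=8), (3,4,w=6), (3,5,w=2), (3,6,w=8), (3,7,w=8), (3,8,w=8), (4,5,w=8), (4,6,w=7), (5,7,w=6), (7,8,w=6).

Apply Kruskal's algorithm (sort edges by weight, add if no cycle):

Sorted edges by weight:
  (3,5) w=2
  (1,6) w=3
  (1,5) w=4
  (2,3) w=4
  (2,6) w=5
  (3,4) w=6
  (5,7) w=6
  (7,8) w=6
  (4,6) w=7
  (1,8) w=8
  (1,3) w=8
  (1,7) w=8
  (2,7) w=8
  (3,6) w=8
  (3,7) w=8
  (3,8) w=8
  (4,5) w=8

Add edge (3,5) w=2 -- no cycle. Running total: 2
Add edge (1,6) w=3 -- no cycle. Running total: 5
Add edge (1,5) w=4 -- no cycle. Running total: 9
Add edge (2,3) w=4 -- no cycle. Running total: 13
Skip edge (2,6) w=5 -- would create cycle
Add edge (3,4) w=6 -- no cycle. Running total: 19
Add edge (5,7) w=6 -- no cycle. Running total: 25
Add edge (7,8) w=6 -- no cycle. Running total: 31

MST edges: (3,5,w=2), (1,6,w=3), (1,5,w=4), (2,3,w=4), (3,4,w=6), (5,7,w=6), (7,8,w=6)
Total MST weight: 2 + 3 + 4 + 4 + 6 + 6 + 6 = 31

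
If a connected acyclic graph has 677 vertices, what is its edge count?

A tree on n vertices always has exactly n - 1 edges.
For n = 677: edges = 677 - 1 = 676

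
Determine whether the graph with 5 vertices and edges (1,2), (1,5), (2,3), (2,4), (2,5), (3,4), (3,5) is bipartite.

Step 1: Attempt 2-coloring using BFS:
  Start at vertex 1, assign color 0
  Color vertex 2 with color 1 (neighbor of 1)
  Color vertex 5 with color 1 (neighbor of 1)
  Color vertex 3 with color 0 (neighbor of 2)
  Color vertex 4 with color 0 (neighbor of 2)

Step 2: Conflict found! Vertices 2 and 5 are adjacent but have the same color.
This means the graph contains an odd cycle.

The graph is NOT bipartite.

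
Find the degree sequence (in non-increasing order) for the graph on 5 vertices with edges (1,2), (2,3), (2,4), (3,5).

Step 1: Count edges incident to each vertex:
  deg(1) = 1 (neighbors: 2)
  deg(2) = 3 (neighbors: 1, 3, 4)
  deg(3) = 2 (neighbors: 2, 5)
  deg(4) = 1 (neighbors: 2)
  deg(5) = 1 (neighbors: 3)

Step 2: Sort degrees in non-increasing order:
  Degrees: [1, 3, 2, 1, 1] -> sorted: [3, 2, 1, 1, 1]

Degree sequence: [3, 2, 1, 1, 1]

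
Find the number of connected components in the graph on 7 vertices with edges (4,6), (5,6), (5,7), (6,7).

Step 1: Build adjacency list from edges:
  1: (none)
  2: (none)
  3: (none)
  4: 6
  5: 6, 7
  6: 4, 5, 7
  7: 5, 6

Step 2: Run BFS/DFS from vertex 1:
  Visited: {1}
  Reached 1 of 7 vertices

Step 3: Only 1 of 7 vertices reached. Graph is disconnected.
Connected components: {1}, {2}, {3}, {4, 5, 6, 7}
Number of connected components: 4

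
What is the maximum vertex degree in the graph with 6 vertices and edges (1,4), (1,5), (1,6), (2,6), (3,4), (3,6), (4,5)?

Step 1: Count edges incident to each vertex:
  deg(1) = 3 (neighbors: 4, 5, 6)
  deg(2) = 1 (neighbors: 6)
  deg(3) = 2 (neighbors: 4, 6)
  deg(4) = 3 (neighbors: 1, 3, 5)
  deg(5) = 2 (neighbors: 1, 4)
  deg(6) = 3 (neighbors: 1, 2, 3)

Step 2: Find maximum:
  max(3, 1, 2, 3, 2, 3) = 3 (vertex 1)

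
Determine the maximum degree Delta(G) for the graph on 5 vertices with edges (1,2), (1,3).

Step 1: Count edges incident to each vertex:
  deg(1) = 2 (neighbors: 2, 3)
  deg(2) = 1 (neighbors: 1)
  deg(3) = 1 (neighbors: 1)
  deg(4) = 0 (neighbors: none)
  deg(5) = 0 (neighbors: none)

Step 2: Find maximum:
  max(2, 1, 1, 0, 0) = 2 (vertex 1)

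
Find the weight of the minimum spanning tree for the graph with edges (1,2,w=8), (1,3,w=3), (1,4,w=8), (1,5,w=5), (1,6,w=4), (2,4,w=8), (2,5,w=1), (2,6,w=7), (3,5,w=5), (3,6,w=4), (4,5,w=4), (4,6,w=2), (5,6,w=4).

Apply Kruskal's algorithm (sort edges by weight, add if no cycle):

Sorted edges by weight:
  (2,5) w=1
  (4,6) w=2
  (1,3) w=3
  (1,6) w=4
  (3,6) w=4
  (4,5) w=4
  (5,6) w=4
  (1,5) w=5
  (3,5) w=5
  (2,6) w=7
  (1,2) w=8
  (1,4) w=8
  (2,4) w=8

Add edge (2,5) w=1 -- no cycle. Running total: 1
Add edge (4,6) w=2 -- no cycle. Running total: 3
Add edge (1,3) w=3 -- no cycle. Running total: 6
Add edge (1,6) w=4 -- no cycle. Running total: 10
Skip edge (3,6) w=4 -- would create cycle
Add edge (4,5) w=4 -- no cycle. Running total: 14

MST edges: (2,5,w=1), (4,6,w=2), (1,3,w=3), (1,6,w=4), (4,5,w=4)
Total MST weight: 1 + 2 + 3 + 4 + 4 = 14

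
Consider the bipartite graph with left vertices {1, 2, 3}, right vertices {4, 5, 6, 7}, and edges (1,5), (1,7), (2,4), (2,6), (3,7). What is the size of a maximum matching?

Step 1: List the neighbors of each left vertex:
  1: 5, 7
  2: 4, 6
  3: 7

Step 2: Greedily match left vertices, then look for augmenting paths:
  Match 1 -- 5
  Match 2 -- 4
  Match 3 -- 7
  No augmenting path remains.

Step 3: Verify this is maximum:
  Matching size 3 = min(|L|, |R|) = min(3, 4), which is an upper bound, so this matching is maximum.

Maximum matching: {(1,5), (2,4), (3,7)}
Size: 3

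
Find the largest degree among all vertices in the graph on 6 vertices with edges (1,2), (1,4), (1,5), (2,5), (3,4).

Step 1: Count edges incident to each vertex:
  deg(1) = 3 (neighbors: 2, 4, 5)
  deg(2) = 2 (neighbors: 1, 5)
  deg(3) = 1 (neighbors: 4)
  deg(4) = 2 (neighbors: 1, 3)
  deg(5) = 2 (neighbors: 1, 2)
  deg(6) = 0 (neighbors: none)

Step 2: Find maximum:
  max(3, 2, 1, 2, 2, 0) = 3 (vertex 1)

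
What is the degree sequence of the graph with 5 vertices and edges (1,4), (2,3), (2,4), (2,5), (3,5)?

Step 1: Count edges incident to each vertex:
  deg(1) = 1 (neighbors: 4)
  deg(2) = 3 (neighbors: 3, 4, 5)
  deg(3) = 2 (neighbors: 2, 5)
  deg(4) = 2 (neighbors: 1, 2)
  deg(5) = 2 (neighbors: 2, 3)

Step 2: Sort degrees in non-increasing order:
  Degrees: [1, 3, 2, 2, 2] -> sorted: [3, 2, 2, 2, 1]

Degree sequence: [3, 2, 2, 2, 1]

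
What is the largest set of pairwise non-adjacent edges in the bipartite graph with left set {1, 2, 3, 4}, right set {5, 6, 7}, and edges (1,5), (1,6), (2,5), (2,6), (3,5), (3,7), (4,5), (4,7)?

Step 1: List the neighbors of each left vertex:
  1: 5, 6
  2: 5, 6
  3: 5, 7
  4: 5, 7

Step 2: Greedily match left vertices, then look for augmenting paths:
  Match 1 -- 5
  Match 2 -- 6
  Match 3 -- 7
  No augmenting path remains.

Step 3: Verify this is maximum:
  Matching size 3 = min(|L|, |R|) = min(4, 3), which is an upper bound, so this matching is maximum.

Maximum matching: {(1,5), (2,6), (3,7)}
Size: 3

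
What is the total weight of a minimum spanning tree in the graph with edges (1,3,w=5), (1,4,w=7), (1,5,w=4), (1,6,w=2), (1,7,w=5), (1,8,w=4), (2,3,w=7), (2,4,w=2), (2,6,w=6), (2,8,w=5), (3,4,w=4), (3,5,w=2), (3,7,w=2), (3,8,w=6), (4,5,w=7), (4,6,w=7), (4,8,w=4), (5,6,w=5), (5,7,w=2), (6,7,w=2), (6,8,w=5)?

Apply Kruskal's algorithm (sort edges by weight, add if no cycle):

Sorted edges by weight:
  (1,6) w=2
  (2,4) w=2
  (3,7) w=2
  (3,5) w=2
  (5,7) w=2
  (6,7) w=2
  (1,8) w=4
  (1,5) w=4
  (3,4) w=4
  (4,8) w=4
  (1,7) w=5
  (1,3) w=5
  (2,8) w=5
  (5,6) w=5
  (6,8) w=5
  (2,6) w=6
  (3,8) w=6
  (1,4) w=7
  (2,3) w=7
  (4,5) w=7
  (4,6) w=7

Add edge (1,6) w=2 -- no cycle. Running total: 2
Add edge (2,4) w=2 -- no cycle. Running total: 4
Add edge (3,7) w=2 -- no cycle. Running total: 6
Add edge (3,5) w=2 -- no cycle. Running total: 8
Skip edge (5,7) w=2 -- would create cycle
Add edge (6,7) w=2 -- no cycle. Running total: 10
Add edge (1,8) w=4 -- no cycle. Running total: 14
Skip edge (1,5) w=4 -- would create cycle
Add edge (3,4) w=4 -- no cycle. Running total: 18

MST edges: (1,6,w=2), (2,4,w=2), (3,7,w=2), (3,5,w=2), (6,7,w=2), (1,8,w=4), (3,4,w=4)
Total MST weight: 2 + 2 + 2 + 2 + 2 + 4 + 4 = 18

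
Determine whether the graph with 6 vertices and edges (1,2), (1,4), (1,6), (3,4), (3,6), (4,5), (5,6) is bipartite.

Step 1: Attempt 2-coloring using BFS:
  Start at vertex 1, assign color 0
  Color vertex 2 with color 1 (neighbor of 1)
  Color vertex 4 with color 1 (neighbor of 1)
  Color vertex 6 with color 1 (neighbor of 1)
  Color vertex 3 with color 0 (neighbor of 4)
  Color vertex 5 with color 0 (neighbor of 4)

Step 2: 2-coloring succeeded. No conflicts found.
  Set A (color 0): {1, 3, 5}
  Set B (color 1): {2, 4, 6}

The graph is bipartite with partition {1, 3, 5}, {2, 4, 6}.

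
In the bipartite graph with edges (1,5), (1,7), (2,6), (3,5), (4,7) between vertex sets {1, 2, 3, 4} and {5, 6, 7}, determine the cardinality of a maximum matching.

Step 1: List the neighbors of each left vertex:
  1: 5, 7
  2: 6
  3: 5
  4: 7

Step 2: Greedily match left vertices, then look for augmenting paths:
  Match 1 -- 5
  Match 2 -- 6
  Match 4 -- 7
  No augmenting path remains.

Step 3: Verify this is maximum:
  Matching size 3 = min(|L|, |R|) = min(4, 3), which is an upper bound, so this matching is maximum.

Maximum matching: {(1,5), (2,6), (4,7)}
Size: 3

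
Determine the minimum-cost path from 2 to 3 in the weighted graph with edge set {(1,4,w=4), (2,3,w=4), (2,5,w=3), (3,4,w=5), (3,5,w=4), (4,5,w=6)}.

Step 1: Build adjacency list with weights:
  1: 4(w=4)
  2: 3(w=4), 5(w=3)
  3: 2(w=4), 4(w=5), 5(w=4)
  4: 1(w=4), 3(w=5), 5(w=6)
  5: 2(w=3), 3(w=4), 4(w=6)

Step 2: Apply Dijkstra's algorithm from vertex 2:
  Visit vertex 2 (distance=0)
    Update dist[3] = 4
    Update dist[5] = 3
  Visit vertex 5 (distance=3)
    Update dist[4] = 9
  Visit vertex 3 (distance=4)

Step 3: Shortest path: 2 -> 3
Total weight: 4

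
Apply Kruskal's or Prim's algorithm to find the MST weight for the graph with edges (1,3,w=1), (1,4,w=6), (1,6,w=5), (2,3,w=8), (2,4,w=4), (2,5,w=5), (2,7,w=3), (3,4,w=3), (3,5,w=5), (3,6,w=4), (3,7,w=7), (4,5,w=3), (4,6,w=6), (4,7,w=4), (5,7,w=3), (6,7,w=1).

Apply Kruskal's algorithm (sort edges by weight, add if no cycle):

Sorted edges by weight:
  (1,3) w=1
  (6,7) w=1
  (2,7) w=3
  (3,4) w=3
  (4,5) w=3
  (5,7) w=3
  (2,4) w=4
  (3,6) w=4
  (4,7) w=4
  (1,6) w=5
  (2,5) w=5
  (3,5) w=5
  (1,4) w=6
  (4,6) w=6
  (3,7) w=7
  (2,3) w=8

Add edge (1,3) w=1 -- no cycle. Running total: 1
Add edge (6,7) w=1 -- no cycle. Running total: 2
Add edge (2,7) w=3 -- no cycle. Running total: 5
Add edge (3,4) w=3 -- no cycle. Running total: 8
Add edge (4,5) w=3 -- no cycle. Running total: 11
Add edge (5,7) w=3 -- no cycle. Running total: 14

MST edges: (1,3,w=1), (6,7,w=1), (2,7,w=3), (3,4,w=3), (4,5,w=3), (5,7,w=3)
Total MST weight: 1 + 1 + 3 + 3 + 3 + 3 = 14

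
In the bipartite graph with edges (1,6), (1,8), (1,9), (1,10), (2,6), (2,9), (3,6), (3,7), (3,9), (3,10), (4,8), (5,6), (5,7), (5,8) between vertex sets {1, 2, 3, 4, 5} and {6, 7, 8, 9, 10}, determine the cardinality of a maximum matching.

Step 1: List the neighbors of each left vertex:
  1: 6, 8, 9, 10
  2: 6, 9
  3: 6, 7, 9, 10
  4: 8
  5: 6, 7, 8

Step 2: Greedily match left vertices, then look for augmenting paths:
  Match 1 -- 10
  Match 2 -- 9
  Match 3 -- 7
  Match 4 -- 8
  Match 5 -- 6
  No augmenting path remains.

Step 3: Verify this is maximum:
  Matching size 5 = min(|L|, |R|) = min(5, 5), which is an upper bound, so this matching is maximum.

Maximum matching: {(1,10), (2,9), (3,7), (4,8), (5,6)}
Size: 5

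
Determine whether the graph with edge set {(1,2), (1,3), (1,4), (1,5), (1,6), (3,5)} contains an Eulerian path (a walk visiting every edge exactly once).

Step 1: Find the degree of each vertex:
  deg(1) = 5
  deg(2) = 1
  deg(3) = 2
  deg(4) = 1
  deg(5) = 2
  deg(6) = 1

Step 2: Count vertices with odd degree:
  Odd-degree vertices: 1, 2, 4, 6 (4 total)

Step 3: Apply Euler's theorem:
  - Eulerian circuit exists iff graph is connected and all vertices have even degree
  - Eulerian path exists iff graph is connected and has 0 or 2 odd-degree vertices

Graph has 4 odd-degree vertices (need 0 or 2).
Neither Eulerian path nor Eulerian circuit exists.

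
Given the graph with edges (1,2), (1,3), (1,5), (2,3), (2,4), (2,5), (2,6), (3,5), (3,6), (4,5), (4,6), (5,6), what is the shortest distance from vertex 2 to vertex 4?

Step 1: Build adjacency list:
  1: 2, 3, 5
  2: 1, 3, 4, 5, 6
  3: 1, 2, 5, 6
  4: 2, 5, 6
  5: 1, 2, 3, 4, 6
  6: 2, 3, 4, 5

Step 2: BFS from vertex 2 to find shortest path to 4:
  vertex 1 reached at distance 1
  vertex 3 reached at distance 1
  vertex 4 reached at distance 1

Step 3: Shortest path: 2 -> 4
Path length: 1 edge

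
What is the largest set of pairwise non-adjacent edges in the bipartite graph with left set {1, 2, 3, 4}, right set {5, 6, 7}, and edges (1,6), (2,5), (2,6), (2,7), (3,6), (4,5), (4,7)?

Step 1: List the neighbors of each left vertex:
  1: 6
  2: 5, 6, 7
  3: 6
  4: 5, 7

Step 2: Greedily match left vertices, then look for augmenting paths:
  Match 1 -- 6
  Match 2 -- 5
  Match 4 -- 7
  No augmenting path remains.

Step 3: Verify this is maximum:
  Matching size 3 = min(|L|, |R|) = min(4, 3), which is an upper bound, so this matching is maximum.

Maximum matching: {(1,6), (2,5), (4,7)}
Size: 3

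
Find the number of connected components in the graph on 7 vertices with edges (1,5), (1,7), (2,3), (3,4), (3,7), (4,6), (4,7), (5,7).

Step 1: Build adjacency list from edges:
  1: 5, 7
  2: 3
  3: 2, 4, 7
  4: 3, 6, 7
  5: 1, 7
  6: 4
  7: 1, 3, 4, 5

Step 2: Run BFS/DFS from vertex 1:
  Visited: {1, 5, 7, 3, 4, 2, 6}
  Reached 7 of 7 vertices

Step 3: All 7 vertices reached from vertex 1, so the graph is connected.
Number of connected components: 1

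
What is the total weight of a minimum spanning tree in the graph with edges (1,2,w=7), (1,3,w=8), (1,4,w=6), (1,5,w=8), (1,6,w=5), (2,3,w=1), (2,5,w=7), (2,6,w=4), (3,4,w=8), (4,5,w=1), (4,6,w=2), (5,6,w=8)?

Apply Kruskal's algorithm (sort edges by weight, add if no cycle):

Sorted edges by weight:
  (2,3) w=1
  (4,5) w=1
  (4,6) w=2
  (2,6) w=4
  (1,6) w=5
  (1,4) w=6
  (1,2) w=7
  (2,5) w=7
  (1,5) w=8
  (1,3) w=8
  (3,4) w=8
  (5,6) w=8

Add edge (2,3) w=1 -- no cycle. Running total: 1
Add edge (4,5) w=1 -- no cycle. Running total: 2
Add edge (4,6) w=2 -- no cycle. Running total: 4
Add edge (2,6) w=4 -- no cycle. Running total: 8
Add edge (1,6) w=5 -- no cycle. Running total: 13

MST edges: (2,3,w=1), (4,5,w=1), (4,6,w=2), (2,6,w=4), (1,6,w=5)
Total MST weight: 1 + 1 + 2 + 4 + 5 = 13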